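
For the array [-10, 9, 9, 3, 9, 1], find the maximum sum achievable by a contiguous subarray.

Using Kadane's algorithm on [-10, 9, 9, 3, 9, 1]:

Scanning through the array:
Position 1 (value 9): max_ending_here = 9, max_so_far = 9
Position 2 (value 9): max_ending_here = 18, max_so_far = 18
Position 3 (value 3): max_ending_here = 21, max_so_far = 21
Position 4 (value 9): max_ending_here = 30, max_so_far = 30
Position 5 (value 1): max_ending_here = 31, max_so_far = 31

Maximum subarray: [9, 9, 3, 9, 1]
Maximum sum: 31

The maximum subarray is [9, 9, 3, 9, 1] with sum 31. This subarray runs from index 1 to index 5.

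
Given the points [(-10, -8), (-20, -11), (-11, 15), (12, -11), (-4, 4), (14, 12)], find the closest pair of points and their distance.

Computing all pairwise distances among 6 points:

d((-10, -8), (-20, -11)) = 10.4403 <-- minimum
d((-10, -8), (-11, 15)) = 23.0217
d((-10, -8), (12, -11)) = 22.2036
d((-10, -8), (-4, 4)) = 13.4164
d((-10, -8), (14, 12)) = 31.241
d((-20, -11), (-11, 15)) = 27.5136
d((-20, -11), (12, -11)) = 32.0
d((-20, -11), (-4, 4)) = 21.9317
d((-20, -11), (14, 12)) = 41.0488
d((-11, 15), (12, -11)) = 34.7131
d((-11, 15), (-4, 4)) = 13.0384
d((-11, 15), (14, 12)) = 25.1794
d((12, -11), (-4, 4)) = 21.9317
d((12, -11), (14, 12)) = 23.0868
d((-4, 4), (14, 12)) = 19.6977

Closest pair: (-10, -8) and (-20, -11) with distance 10.4403

The closest pair is (-10, -8) and (-20, -11) with Euclidean distance 10.4403. For 6 points, brute-force pairwise comparison is shown above. For large n, the divide-and-conquer algorithm (sort by x, recurse on halves, check the dividing strip) achieves O(n log n).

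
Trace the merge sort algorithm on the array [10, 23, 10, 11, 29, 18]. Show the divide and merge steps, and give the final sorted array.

Merge sort trace:

Split: [10, 23, 10, 11, 29, 18] -> [10, 23, 10] and [11, 29, 18]
  Split: [10, 23, 10] -> [10] and [23, 10]
    Split: [23, 10] -> [23] and [10]
    Merge: [23] + [10] -> [10, 23]
  Merge: [10] + [10, 23] -> [10, 10, 23]
  Split: [11, 29, 18] -> [11] and [29, 18]
    Split: [29, 18] -> [29] and [18]
    Merge: [29] + [18] -> [18, 29]
  Merge: [11] + [18, 29] -> [11, 18, 29]
Merge: [10, 10, 23] + [11, 18, 29] -> [10, 10, 11, 18, 23, 29]

Final sorted array: [10, 10, 11, 18, 23, 29]

The merge sort proceeds by recursively splitting the array and merging sorted halves.
After all merges, the sorted array is [10, 10, 11, 18, 23, 29].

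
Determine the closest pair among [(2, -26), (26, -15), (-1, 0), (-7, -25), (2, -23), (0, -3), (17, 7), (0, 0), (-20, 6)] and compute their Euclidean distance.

Computing all pairwise distances among 9 points:

d((2, -26), (26, -15)) = 26.4008
d((2, -26), (-1, 0)) = 26.1725
d((2, -26), (-7, -25)) = 9.0554
d((2, -26), (2, -23)) = 3.0
d((2, -26), (0, -3)) = 23.0868
d((2, -26), (17, 7)) = 36.2491
d((2, -26), (0, 0)) = 26.0768
d((2, -26), (-20, 6)) = 38.833
d((26, -15), (-1, 0)) = 30.8869
d((26, -15), (-7, -25)) = 34.4819
d((26, -15), (2, -23)) = 25.2982
d((26, -15), (0, -3)) = 28.6356
d((26, -15), (17, 7)) = 23.7697
d((26, -15), (0, 0)) = 30.0167
d((26, -15), (-20, 6)) = 50.5668
d((-1, 0), (-7, -25)) = 25.7099
d((-1, 0), (2, -23)) = 23.1948
d((-1, 0), (0, -3)) = 3.1623
d((-1, 0), (17, 7)) = 19.3132
d((-1, 0), (0, 0)) = 1.0 <-- minimum
d((-1, 0), (-20, 6)) = 19.9249
d((-7, -25), (2, -23)) = 9.2195
d((-7, -25), (0, -3)) = 23.0868
d((-7, -25), (17, 7)) = 40.0
d((-7, -25), (0, 0)) = 25.9615
d((-7, -25), (-20, 6)) = 33.6155
d((2, -23), (0, -3)) = 20.0998
d((2, -23), (17, 7)) = 33.541
d((2, -23), (0, 0)) = 23.0868
d((2, -23), (-20, 6)) = 36.4005
d((0, -3), (17, 7)) = 19.7231
d((0, -3), (0, 0)) = 3.0
d((0, -3), (-20, 6)) = 21.9317
d((17, 7), (0, 0)) = 18.3848
d((17, 7), (-20, 6)) = 37.0135
d((0, 0), (-20, 6)) = 20.8806

Closest pair: (-1, 0) and (0, 0) with distance 1.0

The closest pair is (-1, 0) and (0, 0) with Euclidean distance 1.0. For 9 points, brute-force pairwise comparison is shown above. For large n, the divide-and-conquer algorithm (sort by x, recurse on halves, check the dividing strip) achieves O(n log n).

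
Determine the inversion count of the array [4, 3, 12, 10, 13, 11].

Finding inversions in [4, 3, 12, 10, 13, 11]:

(0, 1): arr[0]=4 > arr[1]=3
(2, 3): arr[2]=12 > arr[3]=10
(2, 5): arr[2]=12 > arr[5]=11
(4, 5): arr[4]=13 > arr[5]=11

Total inversions: 4

The array has 4 inversion(s): (0,1), (2,3), (2,5), (4,5). Each pair (i,j) satisfies i < j and arr[i] > arr[j].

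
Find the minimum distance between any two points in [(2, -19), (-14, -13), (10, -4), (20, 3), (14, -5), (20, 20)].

Computing all pairwise distances among 6 points:

d((2, -19), (-14, -13)) = 17.088
d((2, -19), (10, -4)) = 17.0
d((2, -19), (20, 3)) = 28.4253
d((2, -19), (14, -5)) = 18.4391
d((2, -19), (20, 20)) = 42.9535
d((-14, -13), (10, -4)) = 25.632
d((-14, -13), (20, 3)) = 37.5766
d((-14, -13), (14, -5)) = 29.1204
d((-14, -13), (20, 20)) = 47.3814
d((10, -4), (20, 3)) = 12.2066
d((10, -4), (14, -5)) = 4.1231 <-- minimum
d((10, -4), (20, 20)) = 26.0
d((20, 3), (14, -5)) = 10.0
d((20, 3), (20, 20)) = 17.0
d((14, -5), (20, 20)) = 25.7099

Closest pair: (10, -4) and (14, -5) with distance 4.1231

The closest pair is (10, -4) and (14, -5) with Euclidean distance 4.1231. For 6 points, brute-force pairwise comparison is shown above. For large n, the divide-and-conquer algorithm (sort by x, recurse on halves, check the dividing strip) achieves O(n log n).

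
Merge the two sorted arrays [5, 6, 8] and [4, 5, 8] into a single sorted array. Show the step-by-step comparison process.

Merging process:

Compare 5 vs 4: take 4 from right. Merged: [4]
Compare 5 vs 5: take 5 from left. Merged: [4, 5]
Compare 6 vs 5: take 5 from right. Merged: [4, 5, 5]
Compare 6 vs 8: take 6 from left. Merged: [4, 5, 5, 6]
Compare 8 vs 8: take 8 from left. Merged: [4, 5, 5, 6, 8]
Append remaining from right: [8]. Merged: [4, 5, 5, 6, 8, 8]

Final merged array: [4, 5, 5, 6, 8, 8]
Total comparisons: 5

The merged array is [4, 5, 5, 6, 8, 8], requiring 5 comparisons. The merge step runs in O(n) time where n is the total number of elements.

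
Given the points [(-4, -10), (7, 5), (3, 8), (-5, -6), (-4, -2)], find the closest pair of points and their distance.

Computing all pairwise distances among 5 points:

d((-4, -10), (7, 5)) = 18.6011
d((-4, -10), (3, 8)) = 19.3132
d((-4, -10), (-5, -6)) = 4.1231 <-- minimum
d((-4, -10), (-4, -2)) = 8.0
d((7, 5), (3, 8)) = 5.0
d((7, 5), (-5, -6)) = 16.2788
d((7, 5), (-4, -2)) = 13.0384
d((3, 8), (-5, -6)) = 16.1245
d((3, 8), (-4, -2)) = 12.2066
d((-5, -6), (-4, -2)) = 4.1231 <-- minimum

Minimum distance: 4.1231 (tie among 2 pairs: (-4, -10) and (-5, -6); (-5, -6) and (-4, -2))

The minimum Euclidean distance is 4.1231. There is a tie: 2 pairs achieve this minimum — (-4, -10) and (-5, -6); (-5, -6) and (-4, -2). Any of these is a valid closest pair. For 5 points, brute-force pairwise comparison is shown above. For large n, the divide-and-conquer algorithm (sort by x, recurse on halves, check the dividing strip) achieves O(n log n).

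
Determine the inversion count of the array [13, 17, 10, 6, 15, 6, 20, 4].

Finding inversions in [13, 17, 10, 6, 15, 6, 20, 4]:

(0, 2): arr[0]=13 > arr[2]=10
(0, 3): arr[0]=13 > arr[3]=6
(0, 5): arr[0]=13 > arr[5]=6
(0, 7): arr[0]=13 > arr[7]=4
(1, 2): arr[1]=17 > arr[2]=10
(1, 3): arr[1]=17 > arr[3]=6
(1, 4): arr[1]=17 > arr[4]=15
(1, 5): arr[1]=17 > arr[5]=6
(1, 7): arr[1]=17 > arr[7]=4
(2, 3): arr[2]=10 > arr[3]=6
(2, 5): arr[2]=10 > arr[5]=6
(2, 7): arr[2]=10 > arr[7]=4
(3, 7): arr[3]=6 > arr[7]=4
(4, 5): arr[4]=15 > arr[5]=6
(4, 7): arr[4]=15 > arr[7]=4
(5, 7): arr[5]=6 > arr[7]=4
(6, 7): arr[6]=20 > arr[7]=4

Total inversions: 17

The array has 17 inversion(s): (0,2), (0,3), (0,5), (0,7), (1,2), (1,3), (1,4), (1,5), (1,7), (2,3), (2,5), (2,7), (3,7), (4,5), (4,7), (5,7), (6,7). Each pair (i,j) satisfies i < j and arr[i] > arr[j].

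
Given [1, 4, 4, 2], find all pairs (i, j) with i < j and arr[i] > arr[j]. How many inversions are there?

Finding inversions in [1, 4, 4, 2]:

(1, 3): arr[1]=4 > arr[3]=2
(2, 3): arr[2]=4 > arr[3]=2

Total inversions: 2

The array has 2 inversion(s): (1,3), (2,3). Each pair (i,j) satisfies i < j and arr[i] > arr[j].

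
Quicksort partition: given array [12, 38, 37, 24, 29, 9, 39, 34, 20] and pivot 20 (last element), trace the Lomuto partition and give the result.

Lomuto partition with pivot = 20:

Initial array: [12, 38, 37, 24, 29, 9, 39, 34, 20]

arr[0]=12 <= 20: swap with position 0, array becomes [12, 38, 37, 24, 29, 9, 39, 34, 20]
arr[1]=38 > 20: no swap
arr[2]=37 > 20: no swap
arr[3]=24 > 20: no swap
arr[4]=29 > 20: no swap
arr[5]=9 <= 20: swap with position 1, array becomes [12, 9, 37, 24, 29, 38, 39, 34, 20]
arr[6]=39 > 20: no swap
arr[7]=34 > 20: no swap

Place pivot at position 2: [12, 9, 20, 24, 29, 38, 39, 34, 37]
Pivot position: 2

After partitioning with pivot 20, the array becomes [12, 9, 20, 24, 29, 38, 39, 34, 37]. The pivot is placed at index 2. All elements to the left of the pivot are <= 20, and all elements to the right are > 20.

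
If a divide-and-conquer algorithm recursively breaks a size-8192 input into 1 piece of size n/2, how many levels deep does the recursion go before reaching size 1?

For divide and conquer with division factor 2:

Problem sizes at each level:
Level 0: 8192
Level 1: 4096
Level 2: 2048
Level 3: 1024
Level 4: 512
Level 5: 256
Level 6: 128
Level 7: 64
Level 8: 32
Level 9: 16
Level 10: 8
Level 11: 4
Level 12: 2
Level 13: 1

The root is level 0 and the size-1 base case is level 13 (the tree spans levels 0 through 13, i.e. 14 levels counting the root), so the depth is the number of divisions: log_2(8192) = 13

The recursion tree depth is log_2(8192) = 13. At each level, the problem size is divided by 2, so it takes 13 divisions to reduce to a base case of size 1. The algorithm makes 1 recursive call at each level.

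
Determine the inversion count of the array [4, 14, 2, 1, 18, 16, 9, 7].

Finding inversions in [4, 14, 2, 1, 18, 16, 9, 7]:

(0, 2): arr[0]=4 > arr[2]=2
(0, 3): arr[0]=4 > arr[3]=1
(1, 2): arr[1]=14 > arr[2]=2
(1, 3): arr[1]=14 > arr[3]=1
(1, 6): arr[1]=14 > arr[6]=9
(1, 7): arr[1]=14 > arr[7]=7
(2, 3): arr[2]=2 > arr[3]=1
(4, 5): arr[4]=18 > arr[5]=16
(4, 6): arr[4]=18 > arr[6]=9
(4, 7): arr[4]=18 > arr[7]=7
(5, 6): arr[5]=16 > arr[6]=9
(5, 7): arr[5]=16 > arr[7]=7
(6, 7): arr[6]=9 > arr[7]=7

Total inversions: 13

The array has 13 inversion(s): (0,2), (0,3), (1,2), (1,3), (1,6), (1,7), (2,3), (4,5), (4,6), (4,7), (5,6), (5,7), (6,7). Each pair (i,j) satisfies i < j and arr[i] > arr[j].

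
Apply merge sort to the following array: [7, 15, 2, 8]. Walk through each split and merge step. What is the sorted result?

Merge sort trace:

Split: [7, 15, 2, 8] -> [7, 15] and [2, 8]
  Split: [7, 15] -> [7] and [15]
  Merge: [7] + [15] -> [7, 15]
  Split: [2, 8] -> [2] and [8]
  Merge: [2] + [8] -> [2, 8]
Merge: [7, 15] + [2, 8] -> [2, 7, 8, 15]

Final sorted array: [2, 7, 8, 15]

The merge sort proceeds by recursively splitting the array and merging sorted halves.
After all merges, the sorted array is [2, 7, 8, 15].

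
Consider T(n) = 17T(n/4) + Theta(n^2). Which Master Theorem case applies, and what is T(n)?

Master Theorem for T(n) = 17T(n/4) + O(n^2):

a = 17, b = 4, c = 2
log_b(a) = log_4(17) = 2.0437

Case 1: c = 2 < log_4(17) = 2.0437
T(n) = O(n^(log_4 17))

For T(n) = 17T(n/4) + O(n^2): log_4(17) = 2.0437. This is Case 1 of the Master Theorem (c < log_b(a), work dominated by leaves), giving O(n^(log_4 17)).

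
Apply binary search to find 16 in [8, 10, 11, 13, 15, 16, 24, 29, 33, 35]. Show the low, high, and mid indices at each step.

Binary search for 16 in [8, 10, 11, 13, 15, 16, 24, 29, 33, 35]:

lo=0, hi=9, mid=4, arr[mid]=15 -> 15 < 16, search right half
lo=5, hi=9, mid=7, arr[mid]=29 -> 29 > 16, search left half
lo=5, hi=6, mid=5, arr[mid]=16 -> Found target at index 5!

Binary search finds 16 at index 5 after 3 comparisons. The search repeatedly halves the search space by comparing with the middle element.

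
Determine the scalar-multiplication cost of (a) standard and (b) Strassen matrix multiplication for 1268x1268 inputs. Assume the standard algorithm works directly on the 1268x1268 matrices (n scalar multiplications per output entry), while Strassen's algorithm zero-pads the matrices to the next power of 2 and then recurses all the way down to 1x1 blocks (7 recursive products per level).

Matrix multiplication for 1268x1268 matrices:

Strassen's algorithm requires power-of-2 dimensions. Pad 1268x1268 to 2048x2048 (next power of 2).

Standard algorithm: 1268^3 = 2038720832 multiplications
Strassen's algorithm: 7^(log2(2048)) = 7^11 = 1977326743 multiplications
Savings: 2038720832 - 1977326743 = 61394089 multiplications

Standard: 2038720832 multiplications (1268^3). Strassen: 1977326743 multiplications (7^11, after padding to 2048x2048). Strassen reduces 8 recursive multiplications to 7 at each level.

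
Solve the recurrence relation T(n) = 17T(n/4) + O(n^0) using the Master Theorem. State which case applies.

Master Theorem for T(n) = 17T(n/4) + O(n^0):

a = 17, b = 4, c = 0
log_b(a) = log_4(17) = 2.0437

Case 1: c = 0 < log_4(17) = 2.0437
T(n) = O(n^(log_4 17))

For T(n) = 17T(n/4) + O(n^0): log_4(17) = 2.0437. This is Case 1 of the Master Theorem (c < log_b(a), work dominated by leaves), giving O(n^(log_4 17)).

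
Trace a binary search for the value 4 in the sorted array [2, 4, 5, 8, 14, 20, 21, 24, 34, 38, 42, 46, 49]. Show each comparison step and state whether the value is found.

Binary search for 4 in [2, 4, 5, 8, 14, 20, 21, 24, 34, 38, 42, 46, 49]:

lo=0, hi=12, mid=6, arr[mid]=21 -> 21 > 4, search left half
lo=0, hi=5, mid=2, arr[mid]=5 -> 5 > 4, search left half
lo=0, hi=1, mid=0, arr[mid]=2 -> 2 < 4, search right half
lo=1, hi=1, mid=1, arr[mid]=4 -> Found target at index 1!

Binary search finds 4 at index 1 after 4 comparisons. The search repeatedly halves the search space by comparing with the middle element.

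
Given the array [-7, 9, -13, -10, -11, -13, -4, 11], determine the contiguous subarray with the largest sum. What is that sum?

Using Kadane's algorithm on [-7, 9, -13, -10, -11, -13, -4, 11]:

Scanning through the array:
Position 1 (value 9): max_ending_here = 9, max_so_far = 9
Position 2 (value -13): max_ending_here = -4, max_so_far = 9
Position 3 (value -10): max_ending_here = -10, max_so_far = 9
Position 4 (value -11): max_ending_here = -11, max_so_far = 9
Position 5 (value -13): max_ending_here = -13, max_so_far = 9
Position 6 (value -4): max_ending_here = -4, max_so_far = 9
Position 7 (value 11): max_ending_here = 11, max_so_far = 11

Maximum subarray: [11]
Maximum sum: 11

The maximum subarray is [11] with sum 11. This subarray runs from index 7 to index 7.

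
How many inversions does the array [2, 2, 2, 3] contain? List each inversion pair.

Finding inversions in [2, 2, 2, 3]:


Total inversions: 0

The array has 0 inversions. It is already sorted.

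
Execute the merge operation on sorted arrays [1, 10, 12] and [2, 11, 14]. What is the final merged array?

Merging process:

Compare 1 vs 2: take 1 from left. Merged: [1]
Compare 10 vs 2: take 2 from right. Merged: [1, 2]
Compare 10 vs 11: take 10 from left. Merged: [1, 2, 10]
Compare 12 vs 11: take 11 from right. Merged: [1, 2, 10, 11]
Compare 12 vs 14: take 12 from left. Merged: [1, 2, 10, 11, 12]
Append remaining from right: [14]. Merged: [1, 2, 10, 11, 12, 14]

Final merged array: [1, 2, 10, 11, 12, 14]
Total comparisons: 5

The merged array is [1, 2, 10, 11, 12, 14], requiring 5 comparisons. The merge step runs in O(n) time where n is the total number of elements.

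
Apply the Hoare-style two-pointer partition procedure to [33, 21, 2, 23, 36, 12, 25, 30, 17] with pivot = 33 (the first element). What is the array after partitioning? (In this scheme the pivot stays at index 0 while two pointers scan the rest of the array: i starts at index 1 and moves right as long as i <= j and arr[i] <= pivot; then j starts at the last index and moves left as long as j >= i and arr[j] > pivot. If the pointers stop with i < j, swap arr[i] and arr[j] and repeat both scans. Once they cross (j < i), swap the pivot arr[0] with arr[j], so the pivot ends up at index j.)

Hoare-style two-pointer partition with pivot = 33:

Initial array: [33, 21, 2, 23, 36, 12, 25, 30, 17]

Pointers start at i = 1, j = 8.
i stops at index 4 (arr[4]=36 > 33), j stops at index 8 (arr[8]=17 <= 33): swap arr[4] and arr[8], array becomes [33, 21, 2, 23, 17, 12, 25, 30, 36]
i ends at 8, j ends at 7: the pointers have crossed (j < i), so scanning stops.

Swap pivot arr[0] with arr[7] to place pivot at position 7: [30, 21, 2, 23, 17, 12, 25, 33, 36]
Pivot position: 7

After partitioning with pivot 33, the array becomes [30, 21, 2, 23, 17, 12, 25, 33, 36]. The pivot is placed at index 7. All elements to the left of the pivot are <= 33, and all elements to the right are > 33.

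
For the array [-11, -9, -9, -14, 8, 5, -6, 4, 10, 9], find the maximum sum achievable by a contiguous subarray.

Using Kadane's algorithm on [-11, -9, -9, -14, 8, 5, -6, 4, 10, 9]:

Scanning through the array:
Position 1 (value -9): max_ending_here = -9, max_so_far = -9
Position 2 (value -9): max_ending_here = -9, max_so_far = -9
Position 3 (value -14): max_ending_here = -14, max_so_far = -9
Position 4 (value 8): max_ending_here = 8, max_so_far = 8
Position 5 (value 5): max_ending_here = 13, max_so_far = 13
Position 6 (value -6): max_ending_here = 7, max_so_far = 13
Position 7 (value 4): max_ending_here = 11, max_so_far = 13
Position 8 (value 10): max_ending_here = 21, max_so_far = 21
Position 9 (value 9): max_ending_here = 30, max_so_far = 30

Maximum subarray: [8, 5, -6, 4, 10, 9]
Maximum sum: 30

The maximum subarray is [8, 5, -6, 4, 10, 9] with sum 30. This subarray runs from index 4 to index 9.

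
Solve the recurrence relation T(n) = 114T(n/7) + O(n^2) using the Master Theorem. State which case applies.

Master Theorem for T(n) = 114T(n/7) + O(n^2):

a = 114, b = 7, c = 2
log_b(a) = log_7(114) = 2.4339

Case 1: c = 2 < log_7(114) = 2.4339
T(n) = O(n^(log_7 114))

For T(n) = 114T(n/7) + O(n^2): log_7(114) = 2.4339. This is Case 1 of the Master Theorem (c < log_b(a), work dominated by leaves), giving O(n^(log_7 114)).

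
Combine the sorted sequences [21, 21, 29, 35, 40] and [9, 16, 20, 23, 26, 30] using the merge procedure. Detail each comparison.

Merging process:

Compare 21 vs 9: take 9 from right. Merged: [9]
Compare 21 vs 16: take 16 from right. Merged: [9, 16]
Compare 21 vs 20: take 20 from right. Merged: [9, 16, 20]
Compare 21 vs 23: take 21 from left. Merged: [9, 16, 20, 21]
Compare 21 vs 23: take 21 from left. Merged: [9, 16, 20, 21, 21]
Compare 29 vs 23: take 23 from right. Merged: [9, 16, 20, 21, 21, 23]
Compare 29 vs 26: take 26 from right. Merged: [9, 16, 20, 21, 21, 23, 26]
Compare 29 vs 30: take 29 from left. Merged: [9, 16, 20, 21, 21, 23, 26, 29]
Compare 35 vs 30: take 30 from right. Merged: [9, 16, 20, 21, 21, 23, 26, 29, 30]
Append remaining from left: [35, 40]. Merged: [9, 16, 20, 21, 21, 23, 26, 29, 30, 35, 40]

Final merged array: [9, 16, 20, 21, 21, 23, 26, 29, 30, 35, 40]
Total comparisons: 9

The merged array is [9, 16, 20, 21, 21, 23, 26, 29, 30, 35, 40], requiring 9 comparisons. The merge step runs in O(n) time where n is the total number of elements.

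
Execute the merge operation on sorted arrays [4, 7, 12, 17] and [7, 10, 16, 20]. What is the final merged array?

Merging process:

Compare 4 vs 7: take 4 from left. Merged: [4]
Compare 7 vs 7: take 7 from left. Merged: [4, 7]
Compare 12 vs 7: take 7 from right. Merged: [4, 7, 7]
Compare 12 vs 10: take 10 from right. Merged: [4, 7, 7, 10]
Compare 12 vs 16: take 12 from left. Merged: [4, 7, 7, 10, 12]
Compare 17 vs 16: take 16 from right. Merged: [4, 7, 7, 10, 12, 16]
Compare 17 vs 20: take 17 from left. Merged: [4, 7, 7, 10, 12, 16, 17]
Append remaining from right: [20]. Merged: [4, 7, 7, 10, 12, 16, 17, 20]

Final merged array: [4, 7, 7, 10, 12, 16, 17, 20]
Total comparisons: 7

The merged array is [4, 7, 7, 10, 12, 16, 17, 20], requiring 7 comparisons. The merge step runs in O(n) time where n is the total number of elements.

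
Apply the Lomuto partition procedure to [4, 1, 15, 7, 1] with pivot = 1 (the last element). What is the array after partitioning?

Lomuto partition with pivot = 1:

Initial array: [4, 1, 15, 7, 1]

arr[0]=4 > 1: no swap
arr[1]=1 <= 1: swap with position 0, array becomes [1, 4, 15, 7, 1]
arr[2]=15 > 1: no swap
arr[3]=7 > 1: no swap

Place pivot at position 1: [1, 1, 15, 7, 4]
Pivot position: 1

After partitioning with pivot 1, the array becomes [1, 1, 15, 7, 4]. The pivot is placed at index 1. All elements to the left of the pivot are <= 1, and all elements to the right are > 1.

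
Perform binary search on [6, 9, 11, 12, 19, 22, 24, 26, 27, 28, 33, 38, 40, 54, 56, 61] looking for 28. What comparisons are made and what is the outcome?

Binary search for 28 in [6, 9, 11, 12, 19, 22, 24, 26, 27, 28, 33, 38, 40, 54, 56, 61]:

lo=0, hi=15, mid=7, arr[mid]=26 -> 26 < 28, search right half
lo=8, hi=15, mid=11, arr[mid]=38 -> 38 > 28, search left half
lo=8, hi=10, mid=9, arr[mid]=28 -> Found target at index 9!

Binary search finds 28 at index 9 after 3 comparisons. The search repeatedly halves the search space by comparing with the middle element.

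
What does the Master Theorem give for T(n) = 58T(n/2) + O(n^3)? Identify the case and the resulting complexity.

Master Theorem for T(n) = 58T(n/2) + O(n^3):

a = 58, b = 2, c = 3
log_b(a) = log_2(58) = 5.8580

Case 1: c = 3 < log_2(58) = 5.8580
T(n) = O(n^(log_2 58))

For T(n) = 58T(n/2) + O(n^3): log_2(58) = 5.8580. This is Case 1 of the Master Theorem (c < log_b(a), work dominated by leaves), giving O(n^(log_2 58)).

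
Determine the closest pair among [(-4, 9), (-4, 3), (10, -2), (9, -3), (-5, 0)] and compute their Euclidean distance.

Computing all pairwise distances among 5 points:

d((-4, 9), (-4, 3)) = 6.0
d((-4, 9), (10, -2)) = 17.8045
d((-4, 9), (9, -3)) = 17.6918
d((-4, 9), (-5, 0)) = 9.0554
d((-4, 3), (10, -2)) = 14.8661
d((-4, 3), (9, -3)) = 14.3178
d((-4, 3), (-5, 0)) = 3.1623
d((10, -2), (9, -3)) = 1.4142 <-- minimum
d((10, -2), (-5, 0)) = 15.1327
d((9, -3), (-5, 0)) = 14.3178

Closest pair: (10, -2) and (9, -3) with distance 1.4142

The closest pair is (10, -2) and (9, -3) with Euclidean distance 1.4142. For 5 points, brute-force pairwise comparison is shown above. For large n, the divide-and-conquer algorithm (sort by x, recurse on halves, check the dividing strip) achieves O(n log n).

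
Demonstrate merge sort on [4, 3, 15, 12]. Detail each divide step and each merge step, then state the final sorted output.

Merge sort trace:

Split: [4, 3, 15, 12] -> [4, 3] and [15, 12]
  Split: [4, 3] -> [4] and [3]
  Merge: [4] + [3] -> [3, 4]
  Split: [15, 12] -> [15] and [12]
  Merge: [15] + [12] -> [12, 15]
Merge: [3, 4] + [12, 15] -> [3, 4, 12, 15]

Final sorted array: [3, 4, 12, 15]

The merge sort proceeds by recursively splitting the array and merging sorted halves.
After all merges, the sorted array is [3, 4, 12, 15].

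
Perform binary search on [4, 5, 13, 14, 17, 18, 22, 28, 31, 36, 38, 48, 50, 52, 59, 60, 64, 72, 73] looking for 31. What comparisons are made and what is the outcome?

Binary search for 31 in [4, 5, 13, 14, 17, 18, 22, 28, 31, 36, 38, 48, 50, 52, 59, 60, 64, 72, 73]:

lo=0, hi=18, mid=9, arr[mid]=36 -> 36 > 31, search left half
lo=0, hi=8, mid=4, arr[mid]=17 -> 17 < 31, search right half
lo=5, hi=8, mid=6, arr[mid]=22 -> 22 < 31, search right half
lo=7, hi=8, mid=7, arr[mid]=28 -> 28 < 31, search right half
lo=8, hi=8, mid=8, arr[mid]=31 -> Found target at index 8!

Binary search finds 31 at index 8 after 5 comparisons. The search repeatedly halves the search space by comparing with the middle element.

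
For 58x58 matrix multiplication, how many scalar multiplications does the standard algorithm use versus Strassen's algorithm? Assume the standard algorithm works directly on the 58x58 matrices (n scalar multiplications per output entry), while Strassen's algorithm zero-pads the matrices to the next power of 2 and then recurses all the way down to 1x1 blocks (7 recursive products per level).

Matrix multiplication for 58x58 matrices:

Strassen's algorithm requires power-of-2 dimensions. Pad 58x58 to 64x64 (next power of 2).

Standard algorithm: 58^3 = 195112 multiplications
Strassen's algorithm: 7^(log2(64)) = 7^6 = 117649 multiplications
Savings: 195112 - 117649 = 77463 multiplications

Standard: 195112 multiplications (58^3). Strassen: 117649 multiplications (7^6, after padding to 64x64). Strassen reduces 8 recursive multiplications to 7 at each level.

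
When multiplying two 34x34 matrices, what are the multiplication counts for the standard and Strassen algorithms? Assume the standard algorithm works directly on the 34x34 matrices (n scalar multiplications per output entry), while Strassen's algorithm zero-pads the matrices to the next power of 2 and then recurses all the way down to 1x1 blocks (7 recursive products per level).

Matrix multiplication for 34x34 matrices:

Strassen's algorithm requires power-of-2 dimensions. Pad 34x34 to 64x64 (next power of 2).

Standard algorithm: 34^3 = 39304 multiplications
Strassen's algorithm: 7^(log2(64)) = 7^6 = 117649 multiplications
Difference: 39304 - 117649 = -78345 (Strassen uses MORE here due to padding overhead — for small or just-over-power-of-2 n, padding can outweigh the per-level savings)

Standard: 39304 multiplications (34^3). Strassen: 117649 multiplications (7^6, after padding to 64x64). Strassen reduces 8 recursive multiplications to 7 at each level.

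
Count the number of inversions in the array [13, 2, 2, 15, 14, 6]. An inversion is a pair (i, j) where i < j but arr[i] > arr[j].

Finding inversions in [13, 2, 2, 15, 14, 6]:

(0, 1): arr[0]=13 > arr[1]=2
(0, 2): arr[0]=13 > arr[2]=2
(0, 5): arr[0]=13 > arr[5]=6
(3, 4): arr[3]=15 > arr[4]=14
(3, 5): arr[3]=15 > arr[5]=6
(4, 5): arr[4]=14 > arr[5]=6

Total inversions: 6

The array has 6 inversion(s): (0,1), (0,2), (0,5), (3,4), (3,5), (4,5). Each pair (i,j) satisfies i < j and arr[i] > arr[j].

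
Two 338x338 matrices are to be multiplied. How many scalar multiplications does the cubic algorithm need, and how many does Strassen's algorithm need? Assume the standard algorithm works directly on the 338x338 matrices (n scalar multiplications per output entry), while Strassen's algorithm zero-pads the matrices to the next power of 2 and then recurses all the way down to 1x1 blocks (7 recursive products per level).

Matrix multiplication for 338x338 matrices:

Strassen's algorithm requires power-of-2 dimensions. Pad 338x338 to 512x512 (next power of 2).

Standard algorithm: 338^3 = 38614472 multiplications
Strassen's algorithm: 7^(log2(512)) = 7^9 = 40353607 multiplications
Difference: 38614472 - 40353607 = -1739135 (Strassen uses MORE here due to padding overhead — for small or just-over-power-of-2 n, padding can outweigh the per-level savings)

Standard: 38614472 multiplications (338^3). Strassen: 40353607 multiplications (7^9, after padding to 512x512). Strassen reduces 8 recursive multiplications to 7 at each level.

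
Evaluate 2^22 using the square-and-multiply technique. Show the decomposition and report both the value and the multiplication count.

Computing 2^22 by squaring (build up from 2^1; each line after the first costs one multiplication):

2^1 = 2
2^2 = (2^1)^2 = 2^2 = 4
2^4 = (2^2)^2 = 4^2 = 16
2^5 = 2 * 2^4 = 2 * 16 = 32
2^10 = (2^5)^2 = 32^2 = 1024
2^11 = 2 * 2^10 = 2 * 1024 = 2048
2^22 = (2^11)^2 = 2048^2 = 4194304

Result: 4194304
Multiplications needed: 6 (6 lines after 2^1)

2^22 = 4194304. Using exponentiation by squaring, this requires 6 multiplications. The key idea: if the exponent is even, square the half-power; if odd, multiply by the base once.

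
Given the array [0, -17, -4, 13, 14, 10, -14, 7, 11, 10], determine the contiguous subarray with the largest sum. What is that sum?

Using Kadane's algorithm on [0, -17, -4, 13, 14, 10, -14, 7, 11, 10]:

Scanning through the array:
Position 1 (value -17): max_ending_here = -17, max_so_far = 0
Position 2 (value -4): max_ending_here = -4, max_so_far = 0
Position 3 (value 13): max_ending_here = 13, max_so_far = 13
Position 4 (value 14): max_ending_here = 27, max_so_far = 27
Position 5 (value 10): max_ending_here = 37, max_so_far = 37
Position 6 (value -14): max_ending_here = 23, max_so_far = 37
Position 7 (value 7): max_ending_here = 30, max_so_far = 37
Position 8 (value 11): max_ending_here = 41, max_so_far = 41
Position 9 (value 10): max_ending_here = 51, max_so_far = 51

Maximum subarray: [13, 14, 10, -14, 7, 11, 10]
Maximum sum: 51

The maximum subarray is [13, 14, 10, -14, 7, 11, 10] with sum 51. This subarray runs from index 3 to index 9.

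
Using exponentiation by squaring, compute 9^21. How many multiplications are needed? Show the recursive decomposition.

Computing 9^21 by squaring (build up from 9^1; each line after the first costs one multiplication):

9^1 = 9
9^2 = (9^1)^2 = 9^2 = 81
9^4 = (9^2)^2 = 81^2 = 6561
9^5 = 9 * 9^4 = 9 * 6561 = 59049
9^10 = (9^5)^2 = 59049^2 = 3486784401
9^20 = (9^10)^2 = 3486784401^2 = 12157665459056928801
9^21 = 9 * 9^20 = 9 * 12157665459056928801 = 109418989131512359209

Result: 109418989131512359209
Multiplications needed: 6 (6 lines after 9^1)

9^21 = 109418989131512359209. Using exponentiation by squaring, this requires 6 multiplications. The key idea: if the exponent is even, square the half-power; if odd, multiply by the base once.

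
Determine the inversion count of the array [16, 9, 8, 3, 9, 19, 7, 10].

Finding inversions in [16, 9, 8, 3, 9, 19, 7, 10]:

(0, 1): arr[0]=16 > arr[1]=9
(0, 2): arr[0]=16 > arr[2]=8
(0, 3): arr[0]=16 > arr[3]=3
(0, 4): arr[0]=16 > arr[4]=9
(0, 6): arr[0]=16 > arr[6]=7
(0, 7): arr[0]=16 > arr[7]=10
(1, 2): arr[1]=9 > arr[2]=8
(1, 3): arr[1]=9 > arr[3]=3
(1, 6): arr[1]=9 > arr[6]=7
(2, 3): arr[2]=8 > arr[3]=3
(2, 6): arr[2]=8 > arr[6]=7
(4, 6): arr[4]=9 > arr[6]=7
(5, 6): arr[5]=19 > arr[6]=7
(5, 7): arr[5]=19 > arr[7]=10

Total inversions: 14

The array has 14 inversion(s): (0,1), (0,2), (0,3), (0,4), (0,6), (0,7), (1,2), (1,3), (1,6), (2,3), (2,6), (4,6), (5,6), (5,7). Each pair (i,j) satisfies i < j and arr[i] > arr[j].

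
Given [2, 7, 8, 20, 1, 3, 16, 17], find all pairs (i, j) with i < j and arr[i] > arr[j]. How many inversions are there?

Finding inversions in [2, 7, 8, 20, 1, 3, 16, 17]:

(0, 4): arr[0]=2 > arr[4]=1
(1, 4): arr[1]=7 > arr[4]=1
(1, 5): arr[1]=7 > arr[5]=3
(2, 4): arr[2]=8 > arr[4]=1
(2, 5): arr[2]=8 > arr[5]=3
(3, 4): arr[3]=20 > arr[4]=1
(3, 5): arr[3]=20 > arr[5]=3
(3, 6): arr[3]=20 > arr[6]=16
(3, 7): arr[3]=20 > arr[7]=17

Total inversions: 9

The array has 9 inversion(s): (0,4), (1,4), (1,5), (2,4), (2,5), (3,4), (3,5), (3,6), (3,7). Each pair (i,j) satisfies i < j and arr[i] > arr[j].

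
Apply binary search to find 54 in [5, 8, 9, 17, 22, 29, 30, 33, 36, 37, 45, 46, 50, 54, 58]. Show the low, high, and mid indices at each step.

Binary search for 54 in [5, 8, 9, 17, 22, 29, 30, 33, 36, 37, 45, 46, 50, 54, 58]:

lo=0, hi=14, mid=7, arr[mid]=33 -> 33 < 54, search right half
lo=8, hi=14, mid=11, arr[mid]=46 -> 46 < 54, search right half
lo=12, hi=14, mid=13, arr[mid]=54 -> Found target at index 13!

Binary search finds 54 at index 13 after 3 comparisons. The search repeatedly halves the search space by comparing with the middle element.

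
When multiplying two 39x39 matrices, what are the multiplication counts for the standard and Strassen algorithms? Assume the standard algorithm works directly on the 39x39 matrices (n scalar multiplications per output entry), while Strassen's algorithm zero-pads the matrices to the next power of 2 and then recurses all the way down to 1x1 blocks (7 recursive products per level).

Matrix multiplication for 39x39 matrices:

Strassen's algorithm requires power-of-2 dimensions. Pad 39x39 to 64x64 (next power of 2).

Standard algorithm: 39^3 = 59319 multiplications
Strassen's algorithm: 7^(log2(64)) = 7^6 = 117649 multiplications
Difference: 59319 - 117649 = -58330 (Strassen uses MORE here due to padding overhead — for small or just-over-power-of-2 n, padding can outweigh the per-level savings)

Standard: 59319 multiplications (39^3). Strassen: 117649 multiplications (7^6, after padding to 64x64). Strassen reduces 8 recursive multiplications to 7 at each level.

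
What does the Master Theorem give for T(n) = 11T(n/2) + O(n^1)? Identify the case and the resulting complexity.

Master Theorem for T(n) = 11T(n/2) + O(n^1):

a = 11, b = 2, c = 1
log_b(a) = log_2(11) = 3.4594

Case 1: c = 1 < log_2(11) = 3.4594
T(n) = O(n^(log_2 11))

For T(n) = 11T(n/2) + O(n^1): log_2(11) = 3.4594. This is Case 1 of the Master Theorem (c < log_b(a), work dominated by leaves), giving O(n^(log_2 11)).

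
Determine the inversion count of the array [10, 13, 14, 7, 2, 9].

Finding inversions in [10, 13, 14, 7, 2, 9]:

(0, 3): arr[0]=10 > arr[3]=7
(0, 4): arr[0]=10 > arr[4]=2
(0, 5): arr[0]=10 > arr[5]=9
(1, 3): arr[1]=13 > arr[3]=7
(1, 4): arr[1]=13 > arr[4]=2
(1, 5): arr[1]=13 > arr[5]=9
(2, 3): arr[2]=14 > arr[3]=7
(2, 4): arr[2]=14 > arr[4]=2
(2, 5): arr[2]=14 > arr[5]=9
(3, 4): arr[3]=7 > arr[4]=2

Total inversions: 10

The array has 10 inversion(s): (0,3), (0,4), (0,5), (1,3), (1,4), (1,5), (2,3), (2,4), (2,5), (3,4). Each pair (i,j) satisfies i < j and arr[i] > arr[j].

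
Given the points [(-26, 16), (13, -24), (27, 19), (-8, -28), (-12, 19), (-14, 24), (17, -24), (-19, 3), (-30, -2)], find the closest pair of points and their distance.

Computing all pairwise distances among 9 points:

d((-26, 16), (13, -24)) = 55.8659
d((-26, 16), (27, 19)) = 53.0848
d((-26, 16), (-8, -28)) = 47.5395
d((-26, 16), (-12, 19)) = 14.3178
d((-26, 16), (-14, 24)) = 14.4222
d((-26, 16), (17, -24)) = 58.7282
d((-26, 16), (-19, 3)) = 14.7648
d((-26, 16), (-30, -2)) = 18.4391
d((13, -24), (27, 19)) = 45.2217
d((13, -24), (-8, -28)) = 21.3776
d((13, -24), (-12, 19)) = 49.7393
d((13, -24), (-14, 24)) = 55.0727
d((13, -24), (17, -24)) = 4.0 <-- minimum
d((13, -24), (-19, 3)) = 41.8688
d((13, -24), (-30, -2)) = 48.3011
d((27, 19), (-8, -28)) = 58.6003
d((27, 19), (-12, 19)) = 39.0
d((27, 19), (-14, 24)) = 41.3038
d((27, 19), (17, -24)) = 44.1475
d((27, 19), (-19, 3)) = 48.7032
d((27, 19), (-30, -2)) = 60.7454
d((-8, -28), (-12, 19)) = 47.1699
d((-8, -28), (-14, 24)) = 52.345
d((-8, -28), (17, -24)) = 25.318
d((-8, -28), (-19, 3)) = 32.8938
d((-8, -28), (-30, -2)) = 34.0588
d((-12, 19), (-14, 24)) = 5.3852
d((-12, 19), (17, -24)) = 51.8652
d((-12, 19), (-19, 3)) = 17.4642
d((-12, 19), (-30, -2)) = 27.6586
d((-14, 24), (17, -24)) = 57.1402
d((-14, 24), (-19, 3)) = 21.587
d((-14, 24), (-30, -2)) = 30.5287
d((17, -24), (-19, 3)) = 45.0
d((17, -24), (-30, -2)) = 51.8941
d((-19, 3), (-30, -2)) = 12.083

Closest pair: (13, -24) and (17, -24) with distance 4.0

The closest pair is (13, -24) and (17, -24) with Euclidean distance 4.0. For 9 points, brute-force pairwise comparison is shown above. For large n, the divide-and-conquer algorithm (sort by x, recurse on halves, check the dividing strip) achieves O(n log n).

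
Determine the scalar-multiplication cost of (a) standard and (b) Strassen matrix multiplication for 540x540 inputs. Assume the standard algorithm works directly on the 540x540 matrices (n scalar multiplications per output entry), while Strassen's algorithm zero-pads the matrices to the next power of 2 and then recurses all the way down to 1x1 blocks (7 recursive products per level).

Matrix multiplication for 540x540 matrices:

Strassen's algorithm requires power-of-2 dimensions. Pad 540x540 to 1024x1024 (next power of 2).

Standard algorithm: 540^3 = 157464000 multiplications
Strassen's algorithm: 7^(log2(1024)) = 7^10 = 282475249 multiplications
Difference: 157464000 - 282475249 = -125011249 (Strassen uses MORE here due to padding overhead — for small or just-over-power-of-2 n, padding can outweigh the per-level savings)

Standard: 157464000 multiplications (540^3). Strassen: 282475249 multiplications (7^10, after padding to 1024x1024). Strassen reduces 8 recursive multiplications to 7 at each level.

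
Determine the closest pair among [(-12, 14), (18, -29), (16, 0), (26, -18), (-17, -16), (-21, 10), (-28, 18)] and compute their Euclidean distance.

Computing all pairwise distances among 7 points:

d((-12, 14), (18, -29)) = 52.4309
d((-12, 14), (16, 0)) = 31.305
d((-12, 14), (26, -18)) = 49.679
d((-12, 14), (-17, -16)) = 30.4138
d((-12, 14), (-21, 10)) = 9.8489 <-- minimum
d((-12, 14), (-28, 18)) = 16.4924
d((18, -29), (16, 0)) = 29.0689
d((18, -29), (26, -18)) = 13.6015
d((18, -29), (-17, -16)) = 37.3363
d((18, -29), (-21, 10)) = 55.1543
d((18, -29), (-28, 18)) = 65.7647
d((16, 0), (26, -18)) = 20.5913
d((16, 0), (-17, -16)) = 36.6742
d((16, 0), (-21, 10)) = 38.3275
d((16, 0), (-28, 18)) = 47.5395
d((26, -18), (-17, -16)) = 43.0465
d((26, -18), (-21, 10)) = 54.7083
d((26, -18), (-28, 18)) = 64.8999
d((-17, -16), (-21, 10)) = 26.3059
d((-17, -16), (-28, 18)) = 35.7351
d((-21, 10), (-28, 18)) = 10.6301

Closest pair: (-12, 14) and (-21, 10) with distance 9.8489

The closest pair is (-12, 14) and (-21, 10) with Euclidean distance 9.8489. For 7 points, brute-force pairwise comparison is shown above. For large n, the divide-and-conquer algorithm (sort by x, recurse on halves, check the dividing strip) achieves O(n log n).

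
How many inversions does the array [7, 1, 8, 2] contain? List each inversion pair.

Finding inversions in [7, 1, 8, 2]:

(0, 1): arr[0]=7 > arr[1]=1
(0, 3): arr[0]=7 > arr[3]=2
(2, 3): arr[2]=8 > arr[3]=2

Total inversions: 3

The array has 3 inversion(s): (0,1), (0,3), (2,3). Each pair (i,j) satisfies i < j and arr[i] > arr[j].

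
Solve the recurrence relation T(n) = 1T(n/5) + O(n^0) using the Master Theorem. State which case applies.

Master Theorem for T(n) = 1T(n/5) + O(n^0):

a = 1, b = 5, c = 0
log_b(a) = log_5(1) = 0.0000

Case 2: c = 0 = log_5(1) = 0.0000
T(n) = O(n^0 log n) = O(log n)

For T(n) = 1T(n/5) + O(n^0): log_5(1) = 0.0000. This is Case 2 of the Master Theorem (c = log_b(a), equal work at all levels), giving O(log n).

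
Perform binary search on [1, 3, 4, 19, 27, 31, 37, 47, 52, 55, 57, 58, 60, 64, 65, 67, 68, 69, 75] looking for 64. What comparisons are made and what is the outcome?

Binary search for 64 in [1, 3, 4, 19, 27, 31, 37, 47, 52, 55, 57, 58, 60, 64, 65, 67, 68, 69, 75]:

lo=0, hi=18, mid=9, arr[mid]=55 -> 55 < 64, search right half
lo=10, hi=18, mid=14, arr[mid]=65 -> 65 > 64, search left half
lo=10, hi=13, mid=11, arr[mid]=58 -> 58 < 64, search right half
lo=12, hi=13, mid=12, arr[mid]=60 -> 60 < 64, search right half
lo=13, hi=13, mid=13, arr[mid]=64 -> Found target at index 13!

Binary search finds 64 at index 13 after 5 comparisons. The search repeatedly halves the search space by comparing with the middle element.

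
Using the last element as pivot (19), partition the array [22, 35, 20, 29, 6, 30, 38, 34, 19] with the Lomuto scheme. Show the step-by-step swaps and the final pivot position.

Lomuto partition with pivot = 19:

Initial array: [22, 35, 20, 29, 6, 30, 38, 34, 19]

arr[0]=22 > 19: no swap
arr[1]=35 > 19: no swap
arr[2]=20 > 19: no swap
arr[3]=29 > 19: no swap
arr[4]=6 <= 19: swap with position 0, array becomes [6, 35, 20, 29, 22, 30, 38, 34, 19]
arr[5]=30 > 19: no swap
arr[6]=38 > 19: no swap
arr[7]=34 > 19: no swap

Place pivot at position 1: [6, 19, 20, 29, 22, 30, 38, 34, 35]
Pivot position: 1

After partitioning with pivot 19, the array becomes [6, 19, 20, 29, 22, 30, 38, 34, 35]. The pivot is placed at index 1. All elements to the left of the pivot are <= 19, and all elements to the right are > 19.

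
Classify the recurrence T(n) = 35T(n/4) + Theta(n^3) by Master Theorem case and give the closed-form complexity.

Master Theorem for T(n) = 35T(n/4) + O(n^3):

a = 35, b = 4, c = 3
log_b(a) = log_4(35) = 2.5646

Case 3: c = 3 > log_4(35) = 2.5646
T(n) = O(n^3) = O(n^3)

For T(n) = 35T(n/4) + O(n^3): log_4(35) = 2.5646. This is Case 3 of the Master Theorem (c > log_b(a), work dominated by root), giving O(n^3).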